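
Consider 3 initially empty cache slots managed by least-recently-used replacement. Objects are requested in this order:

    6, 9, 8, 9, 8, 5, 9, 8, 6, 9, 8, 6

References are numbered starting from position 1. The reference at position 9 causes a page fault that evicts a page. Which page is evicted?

pos 1: 6 -> miss, frames {6}
pos 2: 9 -> miss, frames {6,9}
pos 3: 8 -> miss, frames {6,9,8}
pos 4: 9 -> hit
pos 5: 8 -> hit
pos 6: 5 -> miss, evict 6, frames {9,8,5}
pos 7: 9 -> hit
pos 8: 8 -> hit
pos 9: 6 -> miss, evict 5, frames {9,8,6}
At position 9, page 5 is evicted.

5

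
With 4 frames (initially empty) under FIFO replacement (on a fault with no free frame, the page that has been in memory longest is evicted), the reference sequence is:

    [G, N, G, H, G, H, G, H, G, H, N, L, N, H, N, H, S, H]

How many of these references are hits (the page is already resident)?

G -> fault, frames (G)
N -> fault, frames (G N)
G -> hit
H -> fault, frames (G N H)
G -> hit
H -> hit
G -> hit
H -> hit
G -> hit
H -> hit
N -> hit
L -> fault, frames (G N H L)
N -> hit
H -> hit
N -> hit
H -> hit
S -> fault, evict G, frames (N H L S)
H -> hit
Hits: 13.

13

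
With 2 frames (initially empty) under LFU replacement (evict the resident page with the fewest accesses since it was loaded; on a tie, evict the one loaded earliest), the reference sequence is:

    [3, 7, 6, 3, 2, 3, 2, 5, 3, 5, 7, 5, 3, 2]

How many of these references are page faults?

3 → miss, frames {3}
7 → miss, frames {3,7}
6 → miss, evict 3, frames {7,6}
3 → miss, evict 7, frames {6,3}
2 → miss, evict 6, frames {3,2}
3 → hit
2 → hit
5 → miss, evict 3, frames {2,5}
3 → miss, evict 5, frames {2,3}
5 → miss, evict 3, frames {2,5}
7 → miss, evict 5, frames {2,7}
5 → miss, evict 7, frames {2,5}
3 → miss, evict 5, frames {2,3}
2 → hit
Page faults: 11.

11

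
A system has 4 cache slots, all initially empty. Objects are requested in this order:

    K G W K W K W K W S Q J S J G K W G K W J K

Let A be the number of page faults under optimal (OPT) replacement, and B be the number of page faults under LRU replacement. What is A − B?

-2

Under OPT: F F F . . . . . . F F F . . . . F . . . . . → 7 faults.
Under LRU: F F F . . . . . . F F F . . F F F . . . . . → 9 faults.
A − B = 7 − 9 = -2.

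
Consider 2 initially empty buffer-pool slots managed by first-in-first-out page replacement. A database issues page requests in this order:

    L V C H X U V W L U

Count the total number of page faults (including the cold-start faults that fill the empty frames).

10

L: miss, frames {L}
V: miss, frames {L,V}
C: miss, evict L, frames {V,C}
H: miss, evict V, frames {C,H}
X: miss, evict C, frames {H,X}
U: miss, evict H, frames {X,U}
V: miss, evict X, frames {U,V}
W: miss, evict U, frames {V,W}
L: miss, evict V, frames {W,L}
U: miss, evict W, frames {L,U}
Page faults: 10.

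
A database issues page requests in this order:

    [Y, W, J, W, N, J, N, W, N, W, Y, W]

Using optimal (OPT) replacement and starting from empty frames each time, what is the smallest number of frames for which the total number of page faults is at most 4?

f=1: 12 faults
f=2: 6 faults
f=3: 5 faults
f=4: 4 faults
Smallest f with faults ≤ 4 is 4.

4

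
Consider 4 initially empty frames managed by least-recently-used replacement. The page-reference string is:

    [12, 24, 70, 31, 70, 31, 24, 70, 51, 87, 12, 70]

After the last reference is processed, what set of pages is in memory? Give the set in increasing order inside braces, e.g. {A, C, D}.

12 → miss, frames {12}
24 → miss, frames {12,24}
70 → miss, frames {12,24,70}
31 → miss, frames {12,24,70,31}
70 → hit
31 → hit
24 → hit
70 → hit
51 → miss, evict 12, frames {31,24,70,51}
87 → miss, evict 31, frames {24,70,51,87}
12 → miss, evict 24, frames {70,51,87,12}
70 → hit

{12, 51, 70, 87}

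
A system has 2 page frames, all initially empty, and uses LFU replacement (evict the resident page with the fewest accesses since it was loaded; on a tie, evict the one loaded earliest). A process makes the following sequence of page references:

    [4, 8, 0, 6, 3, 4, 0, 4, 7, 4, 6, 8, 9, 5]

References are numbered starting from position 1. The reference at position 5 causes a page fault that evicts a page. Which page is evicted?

pos 1: 4 → miss, frames [4]
pos 2: 8 → miss, frames [4, 8]
pos 3: 0 → miss, evict 4, frames [8, 0]
pos 4: 6 → miss, evict 8, frames [0, 6]
pos 5: 3 → miss, evict 0, frames [6, 3]
At position 5, page 0 is evicted.

0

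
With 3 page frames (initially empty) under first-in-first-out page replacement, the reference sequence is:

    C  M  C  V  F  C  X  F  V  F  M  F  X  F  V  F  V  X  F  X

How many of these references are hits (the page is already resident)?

C: miss, frames (C)
M: miss, frames (C M)
C: hit
V: miss, frames (C M V)
F: miss, evict C, frames (M V F)
C: miss, evict M, frames (V F C)
X: miss, evict V, frames (F C X)
F: hit
V: miss, evict F, frames (C X V)
F: miss, evict C, frames (X V F)
M: miss, evict X, frames (V F M)
F: hit
X: miss, evict V, frames (F M X)
F: hit
V: miss, evict F, frames (M X V)
F: miss, evict M, frames (X V F)
V: hit
X: hit
F: hit
X: hit
Hits: 8.

8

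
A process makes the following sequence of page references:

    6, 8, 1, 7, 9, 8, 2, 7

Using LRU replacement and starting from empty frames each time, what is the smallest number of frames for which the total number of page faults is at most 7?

4

f=1: 8 faults
f=2: 8 faults
f=3: 8 faults
f=4: 6 faults
f=5: 6 faults
f=6: 6 faults
Smallest f with faults ≤ 7 is 4.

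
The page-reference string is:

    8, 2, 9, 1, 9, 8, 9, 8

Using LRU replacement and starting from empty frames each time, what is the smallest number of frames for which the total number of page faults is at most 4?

f=1: 8 faults
f=2: 5 faults
f=3: 5 faults
f=4: 4 faults
Smallest f with faults ≤ 4 is 4.

4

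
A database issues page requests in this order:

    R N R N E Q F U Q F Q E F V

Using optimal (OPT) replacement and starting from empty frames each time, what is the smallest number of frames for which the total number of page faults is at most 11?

f=1: 14 faults
f=2: 9 faults
f=3: 8 faults
f=4: 7 faults
f=5: 7 faults
f=6: 7 faults
f=7: 7 faults
Smallest f with faults ≤ 11 is 2.

2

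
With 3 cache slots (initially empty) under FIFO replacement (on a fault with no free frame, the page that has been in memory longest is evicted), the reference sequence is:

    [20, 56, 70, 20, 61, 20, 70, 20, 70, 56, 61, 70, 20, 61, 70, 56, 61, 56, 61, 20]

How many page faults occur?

20 → fault, frames (20)
56 → fault, frames (20 56)
70 → fault, frames (20 56 70)
20 → hit
61 → fault, evict 20, frames (56 70 61)
20 → fault, evict 56, frames (70 61 20)
70 → hit
20 → hit
70 → hit
56 → fault, evict 70, frames (61 20 56)
61 → hit
70 → fault, evict 61, frames (20 56 70)
20 → hit
61 → fault, evict 20, frames (56 70 61)
70 → hit
56 → hit
61 → hit
56 → hit
61 → hit
20 → fault, evict 56, frames (70 61 20)
Page faults: 9.

9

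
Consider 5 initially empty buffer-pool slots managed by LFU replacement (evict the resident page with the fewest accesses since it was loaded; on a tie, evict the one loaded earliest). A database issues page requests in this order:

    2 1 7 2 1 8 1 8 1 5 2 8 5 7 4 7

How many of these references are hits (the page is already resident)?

2 -> fault, frames [2]
1 -> fault, frames [2, 1]
7 -> fault, frames [2, 1, 7]
2 -> hit
1 -> hit
8 -> fault, frames [2, 1, 7, 8]
1 -> hit
8 -> hit
1 -> hit
5 -> fault, frames [2, 1, 7, 8, 5]
2 -> hit
8 -> hit
5 -> hit
7 -> hit
4 -> fault, evict 7, frames [2, 1, 8, 5, 4]
7 -> fault, evict 4, frames [2, 1, 8, 5, 7]
Hits: 9.

9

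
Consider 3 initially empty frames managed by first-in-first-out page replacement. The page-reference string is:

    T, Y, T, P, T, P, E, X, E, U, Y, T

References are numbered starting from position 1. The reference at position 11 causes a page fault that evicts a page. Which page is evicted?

pos 1: T -> fault, frames (T)
pos 2: Y -> fault, frames (T Y)
pos 3: T -> hit
pos 4: P -> fault, frames (T Y P)
pos 5: T -> hit
pos 6: P -> hit
pos 7: E -> fault, evict T, frames (Y P E)
pos 8: X -> fault, evict Y, frames (P E X)
pos 9: E -> hit
pos 10: U -> fault, evict P, frames (E X U)
pos 11: Y -> fault, evict E, frames (X U Y)
At position 11, page E is evicted.

E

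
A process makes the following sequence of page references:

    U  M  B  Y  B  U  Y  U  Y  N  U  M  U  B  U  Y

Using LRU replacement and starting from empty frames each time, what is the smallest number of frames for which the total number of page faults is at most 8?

f=1: 16 faults
f=2: 11 faults
f=3: 9 faults
f=4: 8 faults
f=5: 5 faults
Smallest f with faults ≤ 8 is 4.

4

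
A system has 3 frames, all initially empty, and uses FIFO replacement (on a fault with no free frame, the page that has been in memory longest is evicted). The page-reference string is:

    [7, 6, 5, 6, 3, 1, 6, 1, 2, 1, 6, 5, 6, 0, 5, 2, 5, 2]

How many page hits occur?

7 -> miss, frames (7)
6 -> miss, frames (7 6)
5 -> miss, frames (7 6 5)
6 -> hit
3 -> miss, evict 7, frames (6 5 3)
1 -> miss, evict 6, frames (5 3 1)
6 -> miss, evict 5, frames (3 1 6)
1 -> hit
2 -> miss, evict 3, frames (1 6 2)
1 -> hit
6 -> hit
5 -> miss, evict 1, frames (6 2 5)
6 -> hit
0 -> miss, evict 6, frames (2 5 0)
5 -> hit
2 -> hit
5 -> hit
2 -> hit
Hits: 9.

9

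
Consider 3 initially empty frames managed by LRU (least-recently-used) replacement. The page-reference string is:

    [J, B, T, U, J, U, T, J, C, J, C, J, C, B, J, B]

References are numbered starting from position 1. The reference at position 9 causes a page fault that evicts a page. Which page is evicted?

pos 1: J: fault, frames (J)
pos 2: B: fault, frames (J B)
pos 3: T: fault, frames (J B T)
pos 4: U: fault, evict J, frames (B T U)
pos 5: J: fault, evict B, frames (T U J)
pos 6: U: hit
pos 7: T: hit
pos 8: J: hit
pos 9: C: fault, evict U, frames (T J C)
At position 9, page U is evicted.

U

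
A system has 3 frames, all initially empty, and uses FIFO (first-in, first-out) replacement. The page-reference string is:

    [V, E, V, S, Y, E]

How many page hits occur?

V → miss, frames [V]
E → miss, frames [V, E]
V → hit
S → miss, frames [V, E, S]
Y → miss, evict V, frames [E, S, Y]
E → hit
Hits: 2.

2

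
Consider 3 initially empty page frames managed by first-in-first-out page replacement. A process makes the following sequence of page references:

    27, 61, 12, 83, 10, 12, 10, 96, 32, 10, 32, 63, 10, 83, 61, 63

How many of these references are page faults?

12

27 -> miss, frames {27}
61 -> miss, frames {27,61}
12 -> miss, frames {27,61,12}
83 -> miss, evict 27, frames {61,12,83}
10 -> miss, evict 61, frames {12,83,10}
12 -> hit
10 -> hit
96 -> miss, evict 12, frames {83,10,96}
32 -> miss, evict 83, frames {10,96,32}
10 -> hit
32 -> hit
63 -> miss, evict 10, frames {96,32,63}
10 -> miss, evict 96, frames {32,63,10}
83 -> miss, evict 32, frames {63,10,83}
61 -> miss, evict 63, frames {10,83,61}
63 -> miss, evict 10, frames {83,61,63}
Page faults: 12.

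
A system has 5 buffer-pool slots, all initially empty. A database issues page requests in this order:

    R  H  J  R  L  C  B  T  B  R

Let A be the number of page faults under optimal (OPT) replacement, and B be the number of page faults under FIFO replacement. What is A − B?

Under OPT: F F F . F F F F . . → 7 faults.
Under FIFO: F F F . F F F F . F → 8 faults.
A − B = 7 − 8 = -1.

-1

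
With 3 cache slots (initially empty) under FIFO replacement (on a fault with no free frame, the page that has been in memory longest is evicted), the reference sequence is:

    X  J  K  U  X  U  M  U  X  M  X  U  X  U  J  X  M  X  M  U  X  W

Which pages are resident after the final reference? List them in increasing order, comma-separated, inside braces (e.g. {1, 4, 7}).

{U, W, X}

X → fault, frames [X]
J → fault, frames [X, J]
K → fault, frames [X, J, K]
U → fault, evict X, frames [J, K, U]
X → fault, evict J, frames [K, U, X]
U → hit
M → fault, evict K, frames [U, X, M]
U → hit
X → hit
M → hit
X → hit
U → hit
X → hit
U → hit
J → fault, evict U, frames [X, M, J]
X → hit
M → hit
X → hit
M → hit
U → fault, evict X, frames [M, J, U]
X → fault, evict M, frames [J, U, X]
W → fault, evict J, frames [U, X, W]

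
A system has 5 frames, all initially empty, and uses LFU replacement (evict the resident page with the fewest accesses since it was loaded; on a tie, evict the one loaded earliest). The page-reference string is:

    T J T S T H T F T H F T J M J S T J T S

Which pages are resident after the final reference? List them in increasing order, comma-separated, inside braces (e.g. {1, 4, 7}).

{F, H, J, S, T}

T: fault, frames {T}
J: fault, frames {T,J}
T: hit
S: fault, frames {T,J,S}
T: hit
H: fault, frames {T,J,S,H}
T: hit
F: fault, frames {T,J,S,H,F}
T: hit
H: hit
F: hit
T: hit
J: hit
M: fault, evict S, frames {T,J,H,F,M}
J: hit
S: fault, evict M, frames {T,J,H,F,S}
T: hit
J: hit
T: hit
S: hit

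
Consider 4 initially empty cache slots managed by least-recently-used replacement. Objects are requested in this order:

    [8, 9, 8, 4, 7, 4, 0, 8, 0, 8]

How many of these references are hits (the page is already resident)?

8 -> miss, frames (8)
9 -> miss, frames (8 9)
8 -> hit
4 -> miss, frames (9 8 4)
7 -> miss, frames (9 8 4 7)
4 -> hit
0 -> miss, evict 9, frames (8 7 4 0)
8 -> hit
0 -> hit
8 -> hit
Hits: 5.

5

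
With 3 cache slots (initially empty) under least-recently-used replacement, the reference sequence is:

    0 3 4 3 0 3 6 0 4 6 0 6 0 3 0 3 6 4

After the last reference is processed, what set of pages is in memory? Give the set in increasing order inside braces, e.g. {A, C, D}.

0 -> miss, frames (0)
3 -> miss, frames (0 3)
4 -> miss, frames (0 3 4)
3 -> hit
0 -> hit
3 -> hit
6 -> miss, evict 4, frames (0 3 6)
0 -> hit
4 -> miss, evict 3, frames (6 0 4)
6 -> hit
0 -> hit
6 -> hit
0 -> hit
3 -> miss, evict 4, frames (6 0 3)
0 -> hit
3 -> hit
6 -> hit
4 -> miss, evict 0, frames (3 6 4)

{3, 4, 6}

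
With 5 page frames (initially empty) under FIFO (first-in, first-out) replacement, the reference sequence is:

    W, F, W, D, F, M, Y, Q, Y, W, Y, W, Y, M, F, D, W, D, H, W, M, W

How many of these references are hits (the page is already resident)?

11

W: fault, frames {W}
F: fault, frames {W,F}
W: hit
D: fault, frames {W,F,D}
F: hit
M: fault, frames {W,F,D,M}
Y: fault, frames {W,F,D,M,Y}
Q: fault, evict W, frames {F,D,M,Y,Q}
Y: hit
W: fault, evict F, frames {D,M,Y,Q,W}
Y: hit
W: hit
Y: hit
M: hit
F: fault, evict D, frames {M,Y,Q,W,F}
D: fault, evict M, frames {Y,Q,W,F,D}
W: hit
D: hit
H: fault, evict Y, frames {Q,W,F,D,H}
W: hit
M: fault, evict Q, frames {W,F,D,H,M}
W: hit
Hits: 11.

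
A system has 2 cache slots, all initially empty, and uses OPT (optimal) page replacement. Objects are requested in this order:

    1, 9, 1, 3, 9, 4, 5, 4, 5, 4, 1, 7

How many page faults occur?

7

1 -> miss, frames {1}
9 -> miss, frames {1,9}
1 -> hit
3 -> miss, evict 1, frames {9,3}
9 -> hit
4 -> miss, evict 3, frames {9,4}
5 -> miss, evict 9, frames {4,5}
4 -> hit
5 -> hit
4 -> hit
1 -> miss, evict 5, frames {4,1}
7 -> miss, evict 1, frames {4,7}
Page faults: 7.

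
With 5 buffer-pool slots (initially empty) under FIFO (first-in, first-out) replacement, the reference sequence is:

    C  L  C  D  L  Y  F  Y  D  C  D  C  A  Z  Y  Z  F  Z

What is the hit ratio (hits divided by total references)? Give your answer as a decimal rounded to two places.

0.61

C: fault, frames {C}
L: fault, frames {C,L}
C: hit
D: fault, frames {C,L,D}
L: hit
Y: fault, frames {C,L,D,Y}
F: fault, frames {C,L,D,Y,F}
Y: hit
D: hit
C: hit
D: hit
C: hit
A: fault, evict C, frames {L,D,Y,F,A}
Z: fault, evict L, frames {D,Y,F,A,Z}
Y: hit
Z: hit
F: hit
Z: hit
Hits: 11 of 18 references → 11/18 = 0.6111.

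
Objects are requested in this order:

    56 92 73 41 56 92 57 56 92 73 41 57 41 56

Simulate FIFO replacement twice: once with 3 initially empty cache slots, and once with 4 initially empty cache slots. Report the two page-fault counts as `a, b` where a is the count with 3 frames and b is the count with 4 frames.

3 frames: F F F F F F F . . F F . . F → 10 faults.
4 frames: F F F F . . F F F F F F . F → 11 faults.
11 > 10: adding a frame increased faults — Belady's anomaly.

10, 11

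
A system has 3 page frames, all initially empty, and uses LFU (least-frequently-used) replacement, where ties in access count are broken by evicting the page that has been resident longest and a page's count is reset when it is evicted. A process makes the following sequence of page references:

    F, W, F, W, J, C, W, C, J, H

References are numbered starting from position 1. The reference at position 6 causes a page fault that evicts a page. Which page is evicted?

J

pos 1: F -> miss, frames (F)
pos 2: W -> miss, frames (F W)
pos 3: F -> hit
pos 4: W -> hit
pos 5: J -> miss, frames (F W J)
pos 6: C -> miss, evict J, frames (F W C)
At position 6, page J is evicted.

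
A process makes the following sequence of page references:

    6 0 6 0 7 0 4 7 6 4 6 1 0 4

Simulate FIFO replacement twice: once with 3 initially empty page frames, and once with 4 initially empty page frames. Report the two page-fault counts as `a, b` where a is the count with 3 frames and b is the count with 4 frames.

3 frames: F F . . F . F . F . . F F F → 8 faults.
4 frames: F F . . F . F . . . . F . . → 5 faults.
5 < 8: adding a frame reduced faults, as is typical.

8, 5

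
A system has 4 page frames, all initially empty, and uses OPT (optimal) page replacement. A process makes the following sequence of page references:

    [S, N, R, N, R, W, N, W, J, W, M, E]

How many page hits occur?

S -> fault, frames {S}
N -> fault, frames {S,N}
R -> fault, frames {S,N,R}
N -> hit
R -> hit
W -> fault, frames {S,N,R,W}
N -> hit
W -> hit
J -> fault, evict R, frames {S,N,W,J}
W -> hit
M -> fault, evict J, frames {S,N,W,M}
E -> fault, evict M, frames {S,N,W,E}
Hits: 5.

5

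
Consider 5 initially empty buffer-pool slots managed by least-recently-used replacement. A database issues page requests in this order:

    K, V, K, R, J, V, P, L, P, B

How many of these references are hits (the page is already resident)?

3

K -> fault, frames [K]
V -> fault, frames [K, V]
K -> hit
R -> fault, frames [V, K, R]
J -> fault, frames [V, K, R, J]
V -> hit
P -> fault, frames [K, R, J, V, P]
L -> fault, evict K, frames [R, J, V, P, L]
P -> hit
B -> fault, evict R, frames [J, V, L, P, B]
Hits: 3.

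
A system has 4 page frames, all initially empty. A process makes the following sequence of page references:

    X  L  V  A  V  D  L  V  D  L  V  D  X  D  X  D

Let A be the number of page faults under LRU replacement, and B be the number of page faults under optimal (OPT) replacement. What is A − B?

Under LRU: F F F F . F . . . . . . F . . . → 6 faults.
Under OPT: F F F F . F . . . . . . . . . . → 5 faults.
A − B = 6 − 5 = 1.

1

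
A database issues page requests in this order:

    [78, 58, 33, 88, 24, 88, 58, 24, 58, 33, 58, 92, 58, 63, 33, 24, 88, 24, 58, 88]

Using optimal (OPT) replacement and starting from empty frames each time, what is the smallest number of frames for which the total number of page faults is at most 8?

4

f=1: 20 faults
f=2: 13 faults
f=3: 10 faults
f=4: 8 faults
f=5: 7 faults
f=6: 7 faults
f=7: 7 faults
Smallest f with faults ≤ 8 is 4.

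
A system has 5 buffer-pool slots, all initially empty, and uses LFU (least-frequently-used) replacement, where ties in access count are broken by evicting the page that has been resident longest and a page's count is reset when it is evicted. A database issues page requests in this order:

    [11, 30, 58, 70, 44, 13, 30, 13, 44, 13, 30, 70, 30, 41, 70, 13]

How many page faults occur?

11: miss, frames (11)
30: miss, frames (11 30)
58: miss, frames (11 30 58)
70: miss, frames (11 30 58 70)
44: miss, frames (11 30 58 70 44)
13: miss, evict 11, frames (30 58 70 44 13)
30: hit
13: hit
44: hit
13: hit
30: hit
70: hit
30: hit
41: miss, evict 58, frames (30 70 44 13 41)
70: hit
13: hit
Page faults: 7.

7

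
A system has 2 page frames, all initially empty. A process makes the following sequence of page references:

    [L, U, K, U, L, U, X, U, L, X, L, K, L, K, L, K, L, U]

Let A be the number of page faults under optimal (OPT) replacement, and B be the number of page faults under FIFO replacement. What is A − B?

-1

Under OPT: F F F . F . F . F . . F . . . . . F → 8 faults.
Under FIFO: F F F . F F F . F . . F . . . . . F → 9 faults.
A − B = 8 − 9 = -1.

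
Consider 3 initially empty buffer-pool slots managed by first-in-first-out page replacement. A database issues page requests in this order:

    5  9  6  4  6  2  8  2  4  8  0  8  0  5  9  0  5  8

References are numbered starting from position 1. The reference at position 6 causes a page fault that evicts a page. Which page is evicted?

9

pos 1: 5: miss, frames (5)
pos 2: 9: miss, frames (5 9)
pos 3: 6: miss, frames (5 9 6)
pos 4: 4: miss, evict 5, frames (9 6 4)
pos 5: 6: hit
pos 6: 2: miss, evict 9, frames (6 4 2)
At position 6, page 9 is evicted.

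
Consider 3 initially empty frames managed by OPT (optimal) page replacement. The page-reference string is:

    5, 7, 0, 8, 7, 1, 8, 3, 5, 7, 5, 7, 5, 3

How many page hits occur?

7

5 → miss, frames [5]
7 → miss, frames [5, 7]
0 → miss, frames [5, 7, 0]
8 → miss, evict 0, frames [5, 7, 8]
7 → hit
1 → miss, evict 7, frames [5, 8, 1]
8 → hit
3 → miss, evict 1, frames [5, 8, 3]
5 → hit
7 → miss, evict 8, frames [5, 3, 7]
5 → hit
7 → hit
5 → hit
3 → hit
Hits: 7.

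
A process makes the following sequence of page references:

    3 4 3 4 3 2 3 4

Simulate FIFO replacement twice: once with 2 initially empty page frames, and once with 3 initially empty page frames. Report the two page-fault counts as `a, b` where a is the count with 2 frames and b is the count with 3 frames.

2 frames: F F . . . F F F → 5 faults.
3 frames: F F . . . F . . → 3 faults.
3 < 5: adding a frame reduced faults, as is typical.

5, 3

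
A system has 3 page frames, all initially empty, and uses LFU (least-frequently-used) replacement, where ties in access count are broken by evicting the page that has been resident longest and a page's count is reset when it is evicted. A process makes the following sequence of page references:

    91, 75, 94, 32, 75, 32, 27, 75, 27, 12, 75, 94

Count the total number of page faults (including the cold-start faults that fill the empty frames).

91 → miss, frames (91)
75 → miss, frames (91 75)
94 → miss, frames (91 75 94)
32 → miss, evict 91, frames (75 94 32)
75 → hit
32 → hit
27 → miss, evict 94, frames (75 32 27)
75 → hit
27 → hit
12 → miss, evict 32, frames (75 27 12)
75 → hit
94 → miss, evict 12, frames (75 27 94)
Page faults: 7.

7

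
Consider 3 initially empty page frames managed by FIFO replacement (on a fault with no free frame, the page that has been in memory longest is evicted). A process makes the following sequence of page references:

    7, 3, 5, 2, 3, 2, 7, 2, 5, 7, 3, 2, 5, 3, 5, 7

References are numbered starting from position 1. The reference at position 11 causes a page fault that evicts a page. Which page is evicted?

5

pos 1: 7: fault, frames (7)
pos 2: 3: fault, frames (7 3)
pos 3: 5: fault, frames (7 3 5)
pos 4: 2: fault, evict 7, frames (3 5 2)
pos 5: 3: hit
pos 6: 2: hit
pos 7: 7: fault, evict 3, frames (5 2 7)
pos 8: 2: hit
pos 9: 5: hit
pos 10: 7: hit
pos 11: 3: fault, evict 5, frames (2 7 3)
At position 11, page 5 is evicted.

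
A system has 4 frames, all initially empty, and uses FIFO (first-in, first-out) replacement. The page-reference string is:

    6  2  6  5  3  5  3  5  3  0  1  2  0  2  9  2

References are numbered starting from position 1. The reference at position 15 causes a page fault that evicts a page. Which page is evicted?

3

pos 1: 6: fault, frames [6]
pos 2: 2: fault, frames [6, 2]
pos 3: 6: hit
pos 4: 5: fault, frames [6, 2, 5]
pos 5: 3: fault, frames [6, 2, 5, 3]
pos 6: 5: hit
pos 7: 3: hit
pos 8: 5: hit
pos 9: 3: hit
pos 10: 0: fault, evict 6, frames [2, 5, 3, 0]
pos 11: 1: fault, evict 2, frames [5, 3, 0, 1]
pos 12: 2: fault, evict 5, frames [3, 0, 1, 2]
pos 13: 0: hit
pos 14: 2: hit
pos 15: 9: fault, evict 3, frames [0, 1, 2, 9]
At position 15, page 3 is evicted.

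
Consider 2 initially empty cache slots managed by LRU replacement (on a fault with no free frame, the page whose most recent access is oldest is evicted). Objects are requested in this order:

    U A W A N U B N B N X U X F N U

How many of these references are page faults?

U: miss, frames {U}
A: miss, frames {U,A}
W: miss, evict U, frames {A,W}
A: hit
N: miss, evict W, frames {A,N}
U: miss, evict A, frames {N,U}
B: miss, evict N, frames {U,B}
N: miss, evict U, frames {B,N}
B: hit
N: hit
X: miss, evict B, frames {N,X}
U: miss, evict N, frames {X,U}
X: hit
F: miss, evict U, frames {X,F}
N: miss, evict X, frames {F,N}
U: miss, evict F, frames {N,U}
Page faults: 12.

12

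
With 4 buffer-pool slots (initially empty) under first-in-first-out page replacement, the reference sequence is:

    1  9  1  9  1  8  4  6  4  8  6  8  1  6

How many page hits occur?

8

1 -> miss, frames [1]
9 -> miss, frames [1, 9]
1 -> hit
9 -> hit
1 -> hit
8 -> miss, frames [1, 9, 8]
4 -> miss, frames [1, 9, 8, 4]
6 -> miss, evict 1, frames [9, 8, 4, 6]
4 -> hit
8 -> hit
6 -> hit
8 -> hit
1 -> miss, evict 9, frames [8, 4, 6, 1]
6 -> hit
Hits: 8.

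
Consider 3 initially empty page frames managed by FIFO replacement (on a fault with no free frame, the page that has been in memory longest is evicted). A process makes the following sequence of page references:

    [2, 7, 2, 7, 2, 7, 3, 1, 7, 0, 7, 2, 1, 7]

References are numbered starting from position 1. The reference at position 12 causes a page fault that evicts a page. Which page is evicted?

pos 1: 2: fault, frames (2)
pos 2: 7: fault, frames (2 7)
pos 3: 2: hit
pos 4: 7: hit
pos 5: 2: hit
pos 6: 7: hit
pos 7: 3: fault, frames (2 7 3)
pos 8: 1: fault, evict 2, frames (7 3 1)
pos 9: 7: hit
pos 10: 0: fault, evict 7, frames (3 1 0)
pos 11: 7: fault, evict 3, frames (1 0 7)
pos 12: 2: fault, evict 1, frames (0 7 2)
At position 12, page 1 is evicted.

1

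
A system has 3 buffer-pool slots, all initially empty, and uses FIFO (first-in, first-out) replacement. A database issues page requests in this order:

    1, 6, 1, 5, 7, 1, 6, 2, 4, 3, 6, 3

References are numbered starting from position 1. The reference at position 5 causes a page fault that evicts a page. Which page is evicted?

pos 1: 1 -> fault, frames [1]
pos 2: 6 -> fault, frames [1, 6]
pos 3: 1 -> hit
pos 4: 5 -> fault, frames [1, 6, 5]
pos 5: 7 -> fault, evict 1, frames [6, 5, 7]
At position 5, page 1 is evicted.

1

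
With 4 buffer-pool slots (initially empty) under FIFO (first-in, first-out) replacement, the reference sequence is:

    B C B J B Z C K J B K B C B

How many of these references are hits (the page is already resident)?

B → fault, frames (B)
C → fault, frames (B C)
B → hit
J → fault, frames (B C J)
B → hit
Z → fault, frames (B C J Z)
C → hit
K → fault, evict B, frames (C J Z K)
J → hit
B → fault, evict C, frames (J Z K B)
K → hit
B → hit
C → fault, evict J, frames (Z K B C)
B → hit
Hits: 7.

7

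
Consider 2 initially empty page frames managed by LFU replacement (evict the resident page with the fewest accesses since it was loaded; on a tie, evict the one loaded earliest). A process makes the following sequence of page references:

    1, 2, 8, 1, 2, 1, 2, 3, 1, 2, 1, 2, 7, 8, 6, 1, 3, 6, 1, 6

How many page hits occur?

5

1: miss, frames [1]
2: miss, frames [1, 2]
8: miss, evict 1, frames [2, 8]
1: miss, evict 2, frames [8, 1]
2: miss, evict 8, frames [1, 2]
1: hit
2: hit
3: miss, evict 1, frames [2, 3]
1: miss, evict 3, frames [2, 1]
2: hit
1: hit
2: hit
7: miss, evict 1, frames [2, 7]
8: miss, evict 7, frames [2, 8]
6: miss, evict 8, frames [2, 6]
1: miss, evict 6, frames [2, 1]
3: miss, evict 1, frames [2, 3]
6: miss, evict 3, frames [2, 6]
1: miss, evict 6, frames [2, 1]
6: miss, evict 1, frames [2, 6]
Hits: 5.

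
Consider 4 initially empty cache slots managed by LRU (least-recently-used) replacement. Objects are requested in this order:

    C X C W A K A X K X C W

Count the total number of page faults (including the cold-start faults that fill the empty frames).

C: miss, frames [C]
X: miss, frames [C, X]
C: hit
W: miss, frames [X, C, W]
A: miss, frames [X, C, W, A]
K: miss, evict X, frames [C, W, A, K]
A: hit
X: miss, evict C, frames [W, K, A, X]
K: hit
X: hit
C: miss, evict W, frames [A, K, X, C]
W: miss, evict A, frames [K, X, C, W]
Page faults: 8.

8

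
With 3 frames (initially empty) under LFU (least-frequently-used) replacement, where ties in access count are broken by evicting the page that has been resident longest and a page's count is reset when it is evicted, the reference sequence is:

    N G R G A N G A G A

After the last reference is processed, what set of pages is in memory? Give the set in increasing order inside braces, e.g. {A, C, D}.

N → fault, frames (N)
G → fault, frames (N G)
R → fault, frames (N G R)
G → hit
A → fault, evict N, frames (G R A)
N → fault, evict R, frames (G A N)
G → hit
A → hit
G → hit
A → hit

{A, G, N}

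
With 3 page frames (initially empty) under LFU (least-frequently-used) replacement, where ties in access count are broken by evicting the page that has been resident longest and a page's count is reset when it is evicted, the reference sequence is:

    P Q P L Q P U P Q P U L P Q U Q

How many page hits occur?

P → fault, frames [P]
Q → fault, frames [P, Q]
P → hit
L → fault, frames [P, Q, L]
Q → hit
P → hit
U → fault, evict L, frames [P, Q, U]
P → hit
Q → hit
P → hit
U → hit
L → fault, evict U, frames [P, Q, L]
P → hit
Q → hit
U → fault, evict L, frames [P, Q, U]
Q → hit
Hits: 10.

10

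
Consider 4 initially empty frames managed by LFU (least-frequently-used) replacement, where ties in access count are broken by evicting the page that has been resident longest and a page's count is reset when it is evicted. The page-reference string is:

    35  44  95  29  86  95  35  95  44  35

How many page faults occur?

7

35 → fault, frames (35)
44 → fault, frames (35 44)
95 → fault, frames (35 44 95)
29 → fault, frames (35 44 95 29)
86 → fault, evict 35, frames (44 95 29 86)
95 → hit
35 → fault, evict 44, frames (95 29 86 35)
95 → hit
44 → fault, evict 29, frames (95 86 35 44)
35 → hit
Page faults: 7.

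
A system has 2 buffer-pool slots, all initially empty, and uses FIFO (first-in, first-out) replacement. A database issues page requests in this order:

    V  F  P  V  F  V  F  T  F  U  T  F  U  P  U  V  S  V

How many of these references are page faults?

V -> fault, frames (V)
F -> fault, frames (V F)
P -> fault, evict V, frames (F P)
V -> fault, evict F, frames (P V)
F -> fault, evict P, frames (V F)
V -> hit
F -> hit
T -> fault, evict V, frames (F T)
F -> hit
U -> fault, evict F, frames (T U)
T -> hit
F -> fault, evict T, frames (U F)
U -> hit
P -> fault, evict U, frames (F P)
U -> fault, evict F, frames (P U)
V -> fault, evict P, frames (U V)
S -> fault, evict U, frames (V S)
V -> hit
Page faults: 12.

12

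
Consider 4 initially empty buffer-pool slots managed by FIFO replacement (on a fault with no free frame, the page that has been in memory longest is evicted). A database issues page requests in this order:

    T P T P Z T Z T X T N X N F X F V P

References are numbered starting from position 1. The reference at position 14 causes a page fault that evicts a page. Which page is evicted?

P

pos 1: T: fault, frames {T}
pos 2: P: fault, frames {T,P}
pos 3: T: hit
pos 4: P: hit
pos 5: Z: fault, frames {T,P,Z}
pos 6: T: hit
pos 7: Z: hit
pos 8: T: hit
pos 9: X: fault, frames {T,P,Z,X}
pos 10: T: hit
pos 11: N: fault, evict T, frames {P,Z,X,N}
pos 12: X: hit
pos 13: N: hit
pos 14: F: fault, evict P, frames {Z,X,N,F}
At position 14, page P is evicted.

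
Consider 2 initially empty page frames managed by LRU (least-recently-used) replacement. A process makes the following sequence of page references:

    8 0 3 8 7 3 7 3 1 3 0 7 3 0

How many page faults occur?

8 → miss, frames [8]
0 → miss, frames [8, 0]
3 → miss, evict 8, frames [0, 3]
8 → miss, evict 0, frames [3, 8]
7 → miss, evict 3, frames [8, 7]
3 → miss, evict 8, frames [7, 3]
7 → hit
3 → hit
1 → miss, evict 7, frames [3, 1]
3 → hit
0 → miss, evict 1, frames [3, 0]
7 → miss, evict 3, frames [0, 7]
3 → miss, evict 0, frames [7, 3]
0 → miss, evict 7, frames [3, 0]
Page faults: 11.

11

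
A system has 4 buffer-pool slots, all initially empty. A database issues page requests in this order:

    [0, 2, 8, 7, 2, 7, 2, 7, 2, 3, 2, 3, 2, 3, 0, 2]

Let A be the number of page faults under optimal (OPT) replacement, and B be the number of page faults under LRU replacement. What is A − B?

Under OPT: F F F F . . . . . F . . . . . . → 5 faults.
Under LRU: F F F F . . . . . F . . . . F . → 6 faults.
A − B = 5 − 6 = -1.

-1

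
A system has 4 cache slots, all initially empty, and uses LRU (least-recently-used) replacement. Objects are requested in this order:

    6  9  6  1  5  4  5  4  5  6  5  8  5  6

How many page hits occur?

6: miss, frames (6)
9: miss, frames (6 9)
6: hit
1: miss, frames (9 6 1)
5: miss, frames (9 6 1 5)
4: miss, evict 9, frames (6 1 5 4)
5: hit
4: hit
5: hit
6: hit
5: hit
8: miss, evict 1, frames (4 6 5 8)
5: hit
6: hit
Hits: 8.

8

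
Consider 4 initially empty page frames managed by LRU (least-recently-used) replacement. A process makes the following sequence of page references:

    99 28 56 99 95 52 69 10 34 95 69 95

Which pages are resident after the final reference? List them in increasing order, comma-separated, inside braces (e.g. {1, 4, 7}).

{10, 34, 69, 95}

99 -> fault, frames {99}
28 -> fault, frames {99,28}
56 -> fault, frames {99,28,56}
99 -> hit
95 -> fault, frames {28,56,99,95}
52 -> fault, evict 28, frames {56,99,95,52}
69 -> fault, evict 56, frames {99,95,52,69}
10 -> fault, evict 99, frames {95,52,69,10}
34 -> fault, evict 95, frames {52,69,10,34}
95 -> fault, evict 52, frames {69,10,34,95}
69 -> hit
95 -> hit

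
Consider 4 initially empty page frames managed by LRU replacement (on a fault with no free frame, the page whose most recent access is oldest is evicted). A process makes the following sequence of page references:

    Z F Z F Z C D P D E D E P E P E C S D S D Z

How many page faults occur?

9

Z -> miss, frames {Z}
F -> miss, frames {Z,F}
Z -> hit
F -> hit
Z -> hit
C -> miss, frames {F,Z,C}
D -> miss, frames {F,Z,C,D}
P -> miss, evict F, frames {Z,C,D,P}
D -> hit
E -> miss, evict Z, frames {C,P,D,E}
D -> hit
E -> hit
P -> hit
E -> hit
P -> hit
E -> hit
C -> hit
S -> miss, evict D, frames {P,E,C,S}
D -> miss, evict P, frames {E,C,S,D}
S -> hit
D -> hit
Z -> miss, evict E, frames {C,S,D,Z}
Page faults: 9.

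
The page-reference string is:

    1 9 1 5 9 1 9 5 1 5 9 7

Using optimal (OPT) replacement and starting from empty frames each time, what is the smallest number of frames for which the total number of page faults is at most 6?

f=1: 12 faults
f=2: 7 faults
f=3: 4 faults
f=4: 4 faults
Smallest f with faults ≤ 6 is 3.

3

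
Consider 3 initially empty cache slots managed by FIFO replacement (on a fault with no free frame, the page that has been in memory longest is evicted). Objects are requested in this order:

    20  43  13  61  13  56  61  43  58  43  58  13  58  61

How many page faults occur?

9

20 -> fault, frames {20}
43 -> fault, frames {20,43}
13 -> fault, frames {20,43,13}
61 -> fault, evict 20, frames {43,13,61}
13 -> hit
56 -> fault, evict 43, frames {13,61,56}
61 -> hit
43 -> fault, evict 13, frames {61,56,43}
58 -> fault, evict 61, frames {56,43,58}
43 -> hit
58 -> hit
13 -> fault, evict 56, frames {43,58,13}
58 -> hit
61 -> fault, evict 43, frames {58,13,61}
Page faults: 9.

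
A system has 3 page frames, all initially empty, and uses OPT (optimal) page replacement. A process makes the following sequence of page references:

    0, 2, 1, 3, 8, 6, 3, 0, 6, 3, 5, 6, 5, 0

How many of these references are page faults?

7

0 → fault, frames {0}
2 → fault, frames {0,2}
1 → fault, frames {0,2,1}
3 → fault, evict 1, frames {0,2,3}
8 → fault, evict 2, frames {0,3,8}
6 → fault, evict 8, frames {0,3,6}
3 → hit
0 → hit
6 → hit
3 → hit
5 → fault, evict 3, frames {0,6,5}
6 → hit
5 → hit
0 → hit
Page faults: 7.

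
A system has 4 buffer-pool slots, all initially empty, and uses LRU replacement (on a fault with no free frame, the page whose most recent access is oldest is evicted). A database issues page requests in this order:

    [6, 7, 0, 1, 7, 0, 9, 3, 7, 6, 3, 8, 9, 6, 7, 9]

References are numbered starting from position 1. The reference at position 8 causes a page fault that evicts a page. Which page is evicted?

1

pos 1: 6 → fault, frames (6)
pos 2: 7 → fault, frames (6 7)
pos 3: 0 → fault, frames (6 7 0)
pos 4: 1 → fault, frames (6 7 0 1)
pos 5: 7 → hit
pos 6: 0 → hit
pos 7: 9 → fault, evict 6, frames (1 7 0 9)
pos 8: 3 → fault, evict 1, frames (7 0 9 3)
At position 8, page 1 is evicted.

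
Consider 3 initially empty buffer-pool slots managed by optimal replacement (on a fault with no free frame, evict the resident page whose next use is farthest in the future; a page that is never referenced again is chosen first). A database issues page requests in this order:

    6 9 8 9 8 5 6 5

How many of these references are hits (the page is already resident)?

4

6 → miss, frames [6]
9 → miss, frames [6, 9]
8 → miss, frames [6, 9, 8]
9 → hit
8 → hit
5 → miss, evict 8, frames [6, 9, 5]
6 → hit
5 → hit
Hits: 4.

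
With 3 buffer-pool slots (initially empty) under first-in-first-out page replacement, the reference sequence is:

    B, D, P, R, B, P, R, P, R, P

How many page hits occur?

B -> miss, frames (B)
D -> miss, frames (B D)
P -> miss, frames (B D P)
R -> miss, evict B, frames (D P R)
B -> miss, evict D, frames (P R B)
P -> hit
R -> hit
P -> hit
R -> hit
P -> hit
Hits: 5.

5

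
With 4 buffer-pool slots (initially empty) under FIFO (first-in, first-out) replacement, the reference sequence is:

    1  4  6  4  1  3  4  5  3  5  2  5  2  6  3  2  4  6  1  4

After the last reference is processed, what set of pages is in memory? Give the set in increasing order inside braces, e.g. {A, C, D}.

{1, 2, 4, 6}

1: miss, frames [1]
4: miss, frames [1, 4]
6: miss, frames [1, 4, 6]
4: hit
1: hit
3: miss, frames [1, 4, 6, 3]
4: hit
5: miss, evict 1, frames [4, 6, 3, 5]
3: hit
5: hit
2: miss, evict 4, frames [6, 3, 5, 2]
5: hit
2: hit
6: hit
3: hit
2: hit
4: miss, evict 6, frames [3, 5, 2, 4]
6: miss, evict 3, frames [5, 2, 4, 6]
1: miss, evict 5, frames [2, 4, 6, 1]
4: hit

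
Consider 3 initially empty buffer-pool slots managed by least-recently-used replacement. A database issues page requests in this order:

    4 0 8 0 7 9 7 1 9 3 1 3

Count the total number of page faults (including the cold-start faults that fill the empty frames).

7

4 -> fault, frames [4]
0 -> fault, frames [4, 0]
8 -> fault, frames [4, 0, 8]
0 -> hit
7 -> fault, evict 4, frames [8, 0, 7]
9 -> fault, evict 8, frames [0, 7, 9]
7 -> hit
1 -> fault, evict 0, frames [9, 7, 1]
9 -> hit
3 -> fault, evict 7, frames [1, 9, 3]
1 -> hit
3 -> hit
Page faults: 7.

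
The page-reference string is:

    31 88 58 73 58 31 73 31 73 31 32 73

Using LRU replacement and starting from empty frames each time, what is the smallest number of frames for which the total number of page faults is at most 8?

f=1: 12 faults
f=2: 8 faults
f=3: 6 faults
f=4: 5 faults
f=5: 5 faults
Smallest f with faults ≤ 8 is 2.

2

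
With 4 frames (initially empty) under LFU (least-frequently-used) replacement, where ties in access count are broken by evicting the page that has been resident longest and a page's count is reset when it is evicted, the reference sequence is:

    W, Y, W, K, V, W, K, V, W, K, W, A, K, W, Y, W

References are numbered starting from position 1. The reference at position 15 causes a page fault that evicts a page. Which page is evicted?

A

pos 1: W -> miss, frames [W]
pos 2: Y -> miss, frames [W, Y]
pos 3: W -> hit
pos 4: K -> miss, frames [W, Y, K]
pos 5: V -> miss, frames [W, Y, K, V]
pos 6: W -> hit
pos 7: K -> hit
pos 8: V -> hit
pos 9: W -> hit
pos 10: K -> hit
pos 11: W -> hit
pos 12: A -> miss, evict Y, frames [W, K, V, A]
pos 13: K -> hit
pos 14: W -> hit
pos 15: Y -> miss, evict A, frames [W, K, V, Y]
At position 15, page A is evicted.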